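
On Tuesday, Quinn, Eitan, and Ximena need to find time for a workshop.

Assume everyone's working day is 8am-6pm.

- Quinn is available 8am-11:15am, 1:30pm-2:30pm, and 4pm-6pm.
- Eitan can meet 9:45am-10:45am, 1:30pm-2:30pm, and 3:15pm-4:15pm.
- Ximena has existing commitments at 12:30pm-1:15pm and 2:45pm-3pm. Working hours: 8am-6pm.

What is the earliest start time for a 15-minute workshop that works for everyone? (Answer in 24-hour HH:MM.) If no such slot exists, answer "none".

09:45

Ximena free within 08:00–18:00: 08:00–12:30, 13:15–14:45, 15:00–18:00.
Quinn ∩ Eitan: 09:45–10:45, 13:30–14:30, 16:00–16:15.
Quinn ∩ Eitan ∩ Ximena: 09:45–10:45, 13:30–14:30, 16:00–16:15.
Windows ≥ 15 min: 09:45–10:45, 13:30–14:30, 16:00–16:15.
Earliest such window starts at 09:45.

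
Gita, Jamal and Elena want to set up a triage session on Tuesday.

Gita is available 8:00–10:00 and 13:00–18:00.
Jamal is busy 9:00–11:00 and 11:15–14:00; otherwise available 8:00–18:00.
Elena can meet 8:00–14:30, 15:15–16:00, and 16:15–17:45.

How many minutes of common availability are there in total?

225 minutes

Jamal free within 08:00–18:00: 08:00–09:00, 11:00–11:15, 14:00–18:00.
Gita ∩ Jamal: 08:00–09:00, 14:00–18:00.
Gita ∩ Jamal ∩ Elena: 08:00–09:00, 14:00–14:30, 15:15–16:00, 16:15–17:45.
Total common minutes: 60 + 30 + 45 + 90 = 225.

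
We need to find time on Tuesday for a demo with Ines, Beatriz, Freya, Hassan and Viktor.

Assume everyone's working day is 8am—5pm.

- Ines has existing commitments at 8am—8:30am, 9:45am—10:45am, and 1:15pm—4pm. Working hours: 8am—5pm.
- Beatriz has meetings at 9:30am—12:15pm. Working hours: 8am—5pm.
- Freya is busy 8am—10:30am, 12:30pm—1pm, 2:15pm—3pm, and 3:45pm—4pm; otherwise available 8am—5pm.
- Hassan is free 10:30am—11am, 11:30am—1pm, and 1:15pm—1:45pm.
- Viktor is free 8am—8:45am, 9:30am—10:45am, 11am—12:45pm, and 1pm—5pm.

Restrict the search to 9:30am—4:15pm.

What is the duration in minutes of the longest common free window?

15 minutes

Ines free within 08:00–17:00: 08:30–09:45, 10:45–13:15, 16:00–17:00.
Beatriz free within 08:00–17:00: 08:00–09:30, 12:15–17:00.
Freya free within 08:00–17:00: 10:30–12:30, 13:00–14:15, 15:00–15:45, 16:00–17:00.
Ines ∩ Beatriz: 08:30–09:30, 12:15–13:15, 16:00–17:00.
Ines ∩ Beatriz ∩ Freya: 12:15–12:30, 13:00–13:15, 16:00–17:00.
Ines ∩ Beatriz ∩ Freya ∩ Hassan: 12:15–12:30.
Ines ∩ Beatriz ∩ Freya ∩ Hassan ∩ Viktor: 12:15–12:30.
Restricted to 09:30–16:15: 12:15–12:30.
Single common window of 15 minutes.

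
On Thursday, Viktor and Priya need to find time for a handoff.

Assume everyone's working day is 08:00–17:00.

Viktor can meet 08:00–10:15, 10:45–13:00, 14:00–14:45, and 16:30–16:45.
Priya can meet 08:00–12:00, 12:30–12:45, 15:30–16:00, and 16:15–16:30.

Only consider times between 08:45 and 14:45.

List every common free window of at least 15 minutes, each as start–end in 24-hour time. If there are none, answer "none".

Viktor ∩ Priya: 08:00–10:15, 10:45–12:00, 12:30–12:45.
Restricted to 08:45–14:45: 08:45–10:15, 10:45–12:00, 12:30–12:45.
Windows ≥ 15 min: 08:45–10:15, 10:45–12:00, 12:30–12:45.

08:45–10:15, 10:45–12:00, 12:30–12:45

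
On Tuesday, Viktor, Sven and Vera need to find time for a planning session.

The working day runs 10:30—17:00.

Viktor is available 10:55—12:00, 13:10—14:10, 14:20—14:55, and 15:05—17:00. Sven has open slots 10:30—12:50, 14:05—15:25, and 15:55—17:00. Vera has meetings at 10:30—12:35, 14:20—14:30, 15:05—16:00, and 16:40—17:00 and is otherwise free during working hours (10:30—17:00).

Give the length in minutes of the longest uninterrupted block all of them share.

Vera free within 10:30–17:00: 12:35–14:20, 14:30–15:05, 16:00–16:40.
Viktor ∩ Sven: 10:55–12:00, 14:05–14:10, 14:20–14:55, 15:05–15:25, 15:55–17:00.
Viktor ∩ Sven ∩ Vera: 14:05–14:10, 14:30–14:55, 16:00–16:40.
Common window lengths: 5, 25, 40 min; longest is 40.

40 minutes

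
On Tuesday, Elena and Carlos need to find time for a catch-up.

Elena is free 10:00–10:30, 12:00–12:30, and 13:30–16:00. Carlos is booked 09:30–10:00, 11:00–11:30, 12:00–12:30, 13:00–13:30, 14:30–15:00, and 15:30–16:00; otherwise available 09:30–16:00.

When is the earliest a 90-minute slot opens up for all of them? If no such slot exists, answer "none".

Carlos free within 09:30–16:00: 10:00–11:00, 11:30–12:00, 12:30–13:00, 13:30–14:30, 15:00–15:30.
Elena ∩ Carlos: 10:00–10:30, 13:30–14:30, 15:00–15:30.
Windows ≥ 90 min: (none).

none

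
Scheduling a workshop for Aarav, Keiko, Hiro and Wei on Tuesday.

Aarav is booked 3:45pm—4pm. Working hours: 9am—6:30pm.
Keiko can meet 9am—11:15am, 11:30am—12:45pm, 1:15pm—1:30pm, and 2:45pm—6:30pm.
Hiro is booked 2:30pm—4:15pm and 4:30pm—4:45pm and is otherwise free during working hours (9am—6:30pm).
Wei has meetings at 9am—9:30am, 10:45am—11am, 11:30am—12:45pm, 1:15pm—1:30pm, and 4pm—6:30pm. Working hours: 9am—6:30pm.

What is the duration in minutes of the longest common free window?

75 minutes

Aarav free within 09:00–18:30: 09:00–15:45, 16:00–18:30.
Hiro free within 09:00–18:30: 09:00–14:30, 16:15–16:30, 16:45–18:30.
Wei free within 09:00–18:30: 09:30–10:45, 11:00–11:30, 12:45–13:15, 13:30–16:00.
Aarav ∩ Keiko: 09:00–11:15, 11:30–12:45, 13:15–13:30, 14:45–15:45, 16:00–18:30.
Aarav ∩ Keiko ∩ Hiro: 09:00–11:15, 11:30–12:45, 13:15–13:30, 16:15–16:30, 16:45–18:30.
Aarav ∩ Keiko ∩ Hiro ∩ Wei: 09:30–10:45, 11:00–11:15.
Common window lengths: 75, 15 min; longest is 75.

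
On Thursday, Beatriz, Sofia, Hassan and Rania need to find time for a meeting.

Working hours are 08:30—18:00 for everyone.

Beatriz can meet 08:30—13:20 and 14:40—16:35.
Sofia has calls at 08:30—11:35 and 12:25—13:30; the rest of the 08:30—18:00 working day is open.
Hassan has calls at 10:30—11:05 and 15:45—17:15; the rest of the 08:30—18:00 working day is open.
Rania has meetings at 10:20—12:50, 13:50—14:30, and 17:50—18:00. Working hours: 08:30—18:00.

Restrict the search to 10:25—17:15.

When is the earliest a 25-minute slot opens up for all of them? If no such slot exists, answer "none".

14:40

Sofia free within 08:30–18:00: 11:35–12:25, 13:30–18:00.
Hassan free within 08:30–18:00: 08:30–10:30, 11:05–15:45, 17:15–18:00.
Rania free within 08:30–18:00: 08:30–10:20, 12:50–13:50, 14:30–17:50.
Beatriz ∩ Sofia: 11:35–12:25, 14:40–16:35.
Beatriz ∩ Sofia ∩ Hassan: 11:35–12:25, 14:40–15:45.
Beatriz ∩ Sofia ∩ Hassan ∩ Rania: 14:40–15:45.
Restricted to 10:25–17:15: 14:40–15:45.
Windows ≥ 25 min: 14:40–15:45.
Earliest such window starts at 14:40.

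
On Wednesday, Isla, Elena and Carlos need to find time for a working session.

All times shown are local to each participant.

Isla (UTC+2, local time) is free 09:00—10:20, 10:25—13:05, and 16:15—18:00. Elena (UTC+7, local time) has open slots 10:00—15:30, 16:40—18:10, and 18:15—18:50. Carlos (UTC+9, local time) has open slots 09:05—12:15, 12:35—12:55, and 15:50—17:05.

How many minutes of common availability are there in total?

Isla → UTC: 07:00–08:20, 08:25–11:05, 14:15–16:00.
Elena → UTC: 03:00–08:30, 09:40–11:10, 11:15–11:50.
Carlos → UTC: 00:05–03:15, 03:35–03:55, 06:50–08:05.
Isla ∩ Elena: 07:00–08:20, 08:25–08:30, 09:40–11:05.
Isla ∩ Elena ∩ Carlos: 07:00–08:05.
Total common minutes: 65.

65 minutes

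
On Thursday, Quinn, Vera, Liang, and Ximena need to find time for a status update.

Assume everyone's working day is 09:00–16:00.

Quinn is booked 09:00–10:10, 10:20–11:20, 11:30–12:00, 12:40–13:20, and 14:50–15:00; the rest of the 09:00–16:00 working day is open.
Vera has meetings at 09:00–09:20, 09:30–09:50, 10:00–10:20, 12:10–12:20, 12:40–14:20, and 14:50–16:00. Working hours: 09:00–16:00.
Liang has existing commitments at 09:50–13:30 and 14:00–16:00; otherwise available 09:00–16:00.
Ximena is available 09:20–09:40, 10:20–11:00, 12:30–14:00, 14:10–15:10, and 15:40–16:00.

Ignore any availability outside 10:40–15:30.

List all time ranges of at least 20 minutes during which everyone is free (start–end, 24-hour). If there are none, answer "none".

Quinn free within 09:00–16:00: 10:10–10:20, 11:20–11:30, 12:00–12:40, 13:20–14:50, 15:00–16:00.
Vera free within 09:00–16:00: 09:20–09:30, 09:50–10:00, 10:20–12:10, 12:20–12:40, 14:20–14:50.
Liang free within 09:00–16:00: 09:00–09:50, 13:30–14:00.
Quinn ∩ Vera: 11:20–11:30, 12:00–12:10, 12:20–12:40, 14:20–14:50.
Quinn ∩ Vera ∩ Liang: (none).
Quinn ∩ Vera ∩ Liang ∩ Ximena: (none).
Restricted to 10:40–15:30: (none).
Windows ≥ 20 min: (none).

none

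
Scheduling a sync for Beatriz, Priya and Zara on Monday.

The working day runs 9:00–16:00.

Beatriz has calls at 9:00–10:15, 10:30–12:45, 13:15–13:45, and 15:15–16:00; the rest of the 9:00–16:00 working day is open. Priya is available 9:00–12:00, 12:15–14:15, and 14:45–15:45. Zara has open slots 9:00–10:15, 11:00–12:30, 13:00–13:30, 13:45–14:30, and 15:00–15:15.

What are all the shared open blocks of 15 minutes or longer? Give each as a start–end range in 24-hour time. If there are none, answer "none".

13:00–13:15, 13:45–14:15, 15:00–15:15

Beatriz free within 09:00–16:00: 10:15–10:30, 12:45–13:15, 13:45–15:15.
Beatriz ∩ Priya: 10:15–10:30, 12:45–13:15, 13:45–14:15, 14:45–15:15.
Beatriz ∩ Priya ∩ Zara: 13:00–13:15, 13:45–14:15, 15:00–15:15.
Windows ≥ 15 min: 13:00–13:15, 13:45–14:15, 15:00–15:15.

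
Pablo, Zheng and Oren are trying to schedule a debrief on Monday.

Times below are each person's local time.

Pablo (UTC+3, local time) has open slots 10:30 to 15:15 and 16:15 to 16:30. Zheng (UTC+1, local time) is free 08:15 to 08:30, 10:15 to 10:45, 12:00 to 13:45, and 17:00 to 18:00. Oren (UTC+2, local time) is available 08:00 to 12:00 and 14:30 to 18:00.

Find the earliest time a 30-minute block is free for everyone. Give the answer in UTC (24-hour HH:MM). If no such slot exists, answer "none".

09:15

Pablo → UTC: 07:30–12:15, 13:15–13:30.
Zheng → UTC: 07:15–07:30, 09:15–09:45, 11:00–12:45, 16:00–17:00.
Oren → UTC: 06:00–10:00, 12:30–16:00.
Pablo ∩ Zheng: 09:15–09:45, 11:00–12:15.
Pablo ∩ Zheng ∩ Oren: 09:15–09:45.
Windows ≥ 30 min: 09:15–09:45.
Earliest such window starts at 09:15.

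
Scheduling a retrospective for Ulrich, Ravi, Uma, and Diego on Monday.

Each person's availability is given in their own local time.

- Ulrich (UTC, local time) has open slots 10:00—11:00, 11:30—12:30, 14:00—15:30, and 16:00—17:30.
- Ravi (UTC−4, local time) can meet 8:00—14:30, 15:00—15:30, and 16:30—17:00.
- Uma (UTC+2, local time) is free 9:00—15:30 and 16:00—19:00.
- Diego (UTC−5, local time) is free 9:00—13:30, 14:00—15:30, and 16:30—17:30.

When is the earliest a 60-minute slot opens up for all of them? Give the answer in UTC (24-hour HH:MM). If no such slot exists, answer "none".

Ulrich → UTC: 10:00–11:00, 11:30–12:30, 14:00–15:30, 16:00–17:30.
Ravi → UTC: 12:00–18:30, 19:00–19:30, 20:30–21:00.
Uma → UTC: 07:00–13:30, 14:00–17:00.
Diego → UTC: 14:00–18:30, 19:00–20:30, 21:30–22:30.
Ulrich ∩ Ravi: 12:00–12:30, 14:00–15:30, 16:00–17:30.
Ulrich ∩ Ravi ∩ Uma: 12:00–12:30, 14:00–15:30, 16:00–17:00.
Ulrich ∩ Ravi ∩ Uma ∩ Diego: 14:00–15:30, 16:00–17:00.
Windows ≥ 60 min: 14:00–15:30, 16:00–17:00.
Earliest such window starts at 14:00.

14:00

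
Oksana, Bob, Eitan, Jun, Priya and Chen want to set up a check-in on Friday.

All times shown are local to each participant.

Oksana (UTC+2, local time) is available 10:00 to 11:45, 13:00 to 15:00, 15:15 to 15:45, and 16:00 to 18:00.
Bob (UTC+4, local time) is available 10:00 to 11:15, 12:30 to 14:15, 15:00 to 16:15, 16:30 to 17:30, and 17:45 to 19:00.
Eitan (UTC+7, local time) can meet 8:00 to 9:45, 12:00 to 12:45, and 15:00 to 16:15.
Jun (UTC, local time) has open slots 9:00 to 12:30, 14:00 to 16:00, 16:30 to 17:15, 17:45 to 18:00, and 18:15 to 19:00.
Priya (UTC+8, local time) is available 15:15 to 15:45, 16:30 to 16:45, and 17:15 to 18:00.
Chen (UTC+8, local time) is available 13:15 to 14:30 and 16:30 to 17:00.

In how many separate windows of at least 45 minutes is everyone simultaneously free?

Oksana → UTC: 08:00–09:45, 11:00–13:00, 13:15–13:45, 14:00–16:00.
Bob → UTC: 06:00–07:15, 08:30–10:15, 11:00–12:15, 12:30–13:30, 13:45–15:00.
Eitan → UTC: 01:00–02:45, 05:00–05:45, 08:00–09:15.
Jun → UTC: 09:00–12:30, 14:00–16:00, 16:30–17:15, 17:45–18:00, 18:15–19:00.
Priya → UTC: 07:15–07:45, 08:30–08:45, 09:15–10:00.
Chen → UTC: 05:15–06:30, 08:30–09:00.
Oksana ∩ Bob: 08:30–09:45, 11:00–12:15, 12:30–13:00, 13:15–13:30, 14:00–15:00.
Oksana ∩ Bob ∩ Eitan: 08:30–09:15.
Oksana ∩ Bob ∩ Eitan ∩ Jun: 09:00–09:15.
Oksana ∩ Bob ∩ Eitan ∩ Jun ∩ Priya: (none).
Oksana ∩ Bob ∩ Eitan ∩ Jun ∩ Priya ∩ Chen: (none).
Windows ≥ 45 min: (none).
That's 0 windows.

0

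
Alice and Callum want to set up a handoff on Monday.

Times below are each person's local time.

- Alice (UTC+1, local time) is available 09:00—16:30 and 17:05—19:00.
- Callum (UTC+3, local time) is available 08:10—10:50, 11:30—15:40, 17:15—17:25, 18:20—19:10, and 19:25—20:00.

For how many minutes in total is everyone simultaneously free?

Alice → UTC: 08:00–15:30, 16:05–18:00.
Callum → UTC: 05:10–07:50, 08:30–12:40, 14:15–14:25, 15:20–16:10, 16:25–17:00.
Alice ∩ Callum: 08:30–12:40, 14:15–14:25, 15:20–15:30, 16:05–16:10, 16:25–17:00.
Total common minutes: 250 + 10 + 10 + 5 + 35 = 310.

310 minutes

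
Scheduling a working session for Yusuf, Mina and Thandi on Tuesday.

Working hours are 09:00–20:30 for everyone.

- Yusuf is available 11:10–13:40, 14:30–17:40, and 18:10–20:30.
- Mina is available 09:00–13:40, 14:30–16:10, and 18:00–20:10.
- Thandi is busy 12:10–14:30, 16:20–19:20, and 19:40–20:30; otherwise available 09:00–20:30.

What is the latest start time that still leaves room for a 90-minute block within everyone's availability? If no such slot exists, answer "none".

Thandi free within 09:00–20:30: 09:00–12:10, 14:30–16:20, 19:20–19:40.
Yusuf ∩ Mina: 11:10–13:40, 14:30–16:10, 18:10–20:10.
Yusuf ∩ Mina ∩ Thandi: 11:10–12:10, 14:30–16:10, 19:20–19:40.
Windows ≥ 90 min: 14:30–16:10.
Latest start in the last window 14:30–16:10 is 16:10 − 90 min = 14:40.

14:40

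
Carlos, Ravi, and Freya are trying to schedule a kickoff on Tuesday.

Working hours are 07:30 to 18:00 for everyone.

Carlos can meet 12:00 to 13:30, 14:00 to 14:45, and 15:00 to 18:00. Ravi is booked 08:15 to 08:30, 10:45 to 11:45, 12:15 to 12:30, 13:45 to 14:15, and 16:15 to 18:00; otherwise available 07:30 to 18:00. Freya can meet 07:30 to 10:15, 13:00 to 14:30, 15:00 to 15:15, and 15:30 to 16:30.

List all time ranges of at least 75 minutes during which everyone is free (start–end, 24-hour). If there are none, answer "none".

Ravi free within 07:30–18:00: 07:30–08:15, 08:30–10:45, 11:45–12:15, 12:30–13:45, 14:15–16:15.
Carlos ∩ Ravi: 12:00–12:15, 12:30–13:30, 14:15–14:45, 15:00–16:15.
Carlos ∩ Ravi ∩ Freya: 13:00–13:30, 14:15–14:30, 15:00–15:15, 15:30–16:15.
Windows ≥ 75 min: (none).

none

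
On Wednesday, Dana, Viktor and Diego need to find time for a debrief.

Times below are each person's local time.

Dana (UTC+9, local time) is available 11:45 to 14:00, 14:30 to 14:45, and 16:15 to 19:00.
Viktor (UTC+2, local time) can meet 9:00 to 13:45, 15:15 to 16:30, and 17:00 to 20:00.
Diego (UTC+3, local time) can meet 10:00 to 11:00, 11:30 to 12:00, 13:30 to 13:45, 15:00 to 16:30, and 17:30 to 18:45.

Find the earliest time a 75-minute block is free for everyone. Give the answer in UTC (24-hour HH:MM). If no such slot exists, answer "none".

Dana → UTC: 02:45–05:00, 05:30–05:45, 07:15–10:00.
Viktor → UTC: 07:00–11:45, 13:15–14:30, 15:00–18:00.
Diego → UTC: 07:00–08:00, 08:30–09:00, 10:30–10:45, 12:00–13:30, 14:30–15:45.
Dana ∩ Viktor: 07:15–10:00.
Dana ∩ Viktor ∩ Diego: 07:15–08:00, 08:30–09:00.
Windows ≥ 75 min: (none).

none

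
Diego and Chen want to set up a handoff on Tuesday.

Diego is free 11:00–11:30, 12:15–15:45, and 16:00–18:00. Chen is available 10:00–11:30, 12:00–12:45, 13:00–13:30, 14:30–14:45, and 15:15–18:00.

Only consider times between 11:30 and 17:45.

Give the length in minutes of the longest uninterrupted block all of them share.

Diego ∩ Chen: 11:00–11:30, 12:15–12:45, 13:00–13:30, 14:30–14:45, 15:15–15:45, 16:00–18:00.
Restricted to 11:30–17:45: 12:15–12:45, 13:00–13:30, 14:30–14:45, 15:15–15:45, 16:00–17:45.
Common window lengths: 30, 30, 15, 30, 105 min; longest is 105.

105 minutes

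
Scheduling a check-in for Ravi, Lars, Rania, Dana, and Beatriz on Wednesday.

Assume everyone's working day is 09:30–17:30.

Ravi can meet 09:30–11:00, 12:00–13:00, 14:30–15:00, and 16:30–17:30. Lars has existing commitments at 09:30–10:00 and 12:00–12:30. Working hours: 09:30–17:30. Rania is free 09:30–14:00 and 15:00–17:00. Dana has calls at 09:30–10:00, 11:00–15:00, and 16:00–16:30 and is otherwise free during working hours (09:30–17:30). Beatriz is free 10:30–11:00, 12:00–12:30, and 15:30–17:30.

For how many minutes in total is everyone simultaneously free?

60 minutes

Lars free within 09:30–17:30: 10:00–12:00, 12:30–17:30.
Dana free within 09:30–17:30: 10:00–11:00, 15:00–16:00, 16:30–17:30.
Ravi ∩ Lars: 10:00–11:00, 12:30–13:00, 14:30–15:00, 16:30–17:30.
Ravi ∩ Lars ∩ Rania: 10:00–11:00, 12:30–13:00, 16:30–17:00.
Ravi ∩ Lars ∩ Rania ∩ Dana: 10:00–11:00, 16:30–17:00.
Ravi ∩ Lars ∩ Rania ∩ Dana ∩ Beatriz: 10:30–11:00, 16:30–17:00.
Total common minutes: 30 + 30 = 60.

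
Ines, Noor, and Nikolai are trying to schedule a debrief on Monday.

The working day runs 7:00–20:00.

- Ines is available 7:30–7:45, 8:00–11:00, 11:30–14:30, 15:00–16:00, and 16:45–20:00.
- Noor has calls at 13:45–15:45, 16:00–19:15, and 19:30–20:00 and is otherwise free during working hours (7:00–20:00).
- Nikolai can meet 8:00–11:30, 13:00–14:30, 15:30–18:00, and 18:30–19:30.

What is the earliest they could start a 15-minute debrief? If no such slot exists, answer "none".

08:00

Noor free within 07:00–20:00: 07:00–13:45, 15:45–16:00, 19:15–19:30.
Ines ∩ Noor: 07:30–07:45, 08:00–11:00, 11:30–13:45, 15:45–16:00, 19:15–19:30.
Ines ∩ Noor ∩ Nikolai: 08:00–11:00, 13:00–13:45, 15:45–16:00, 19:15–19:30.
Windows ≥ 15 min: 08:00–11:00, 13:00–13:45, 15:45–16:00, 19:15–19:30.
Earliest such window starts at 08:00.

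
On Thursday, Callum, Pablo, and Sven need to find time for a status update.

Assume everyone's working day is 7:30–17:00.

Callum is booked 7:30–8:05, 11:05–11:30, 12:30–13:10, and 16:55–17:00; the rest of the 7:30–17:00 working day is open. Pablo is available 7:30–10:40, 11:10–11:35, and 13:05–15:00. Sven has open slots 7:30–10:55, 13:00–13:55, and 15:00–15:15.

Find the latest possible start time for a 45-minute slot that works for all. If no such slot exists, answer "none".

Callum free within 07:30–17:00: 08:05–11:05, 11:30–12:30, 13:10–16:55.
Callum ∩ Pablo: 08:05–10:40, 11:30–11:35, 13:10–15:00.
Callum ∩ Pablo ∩ Sven: 08:05–10:40, 13:10–13:55.
Windows ≥ 45 min: 08:05–10:40, 13:10–13:55.
Latest start in the last window 13:10–13:55 is 13:55 − 45 min = 13:10.

13:10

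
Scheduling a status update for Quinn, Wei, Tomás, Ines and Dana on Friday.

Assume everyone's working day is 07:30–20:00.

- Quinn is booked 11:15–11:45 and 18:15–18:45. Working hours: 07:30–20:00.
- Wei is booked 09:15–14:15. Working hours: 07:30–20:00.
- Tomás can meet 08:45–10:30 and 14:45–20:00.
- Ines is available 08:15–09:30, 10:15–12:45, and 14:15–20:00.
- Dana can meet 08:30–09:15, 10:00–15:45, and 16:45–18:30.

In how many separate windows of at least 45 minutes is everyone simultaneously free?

2

Quinn free within 07:30–20:00: 07:30–11:15, 11:45–18:15, 18:45–20:00.
Wei free within 07:30–20:00: 07:30–09:15, 14:15–20:00.
Quinn ∩ Wei: 07:30–09:15, 14:15–18:15, 18:45–20:00.
Quinn ∩ Wei ∩ Tomás: 08:45–09:15, 14:45–18:15, 18:45–20:00.
Quinn ∩ Wei ∩ Tomás ∩ Ines: 08:45–09:15, 14:45–18:15, 18:45–20:00.
Quinn ∩ Wei ∩ Tomás ∩ Ines ∩ Dana: 08:45–09:15, 14:45–15:45, 16:45–18:15.
Windows ≥ 45 min: 14:45–15:45, 16:45–18:15.
That's 2 windows.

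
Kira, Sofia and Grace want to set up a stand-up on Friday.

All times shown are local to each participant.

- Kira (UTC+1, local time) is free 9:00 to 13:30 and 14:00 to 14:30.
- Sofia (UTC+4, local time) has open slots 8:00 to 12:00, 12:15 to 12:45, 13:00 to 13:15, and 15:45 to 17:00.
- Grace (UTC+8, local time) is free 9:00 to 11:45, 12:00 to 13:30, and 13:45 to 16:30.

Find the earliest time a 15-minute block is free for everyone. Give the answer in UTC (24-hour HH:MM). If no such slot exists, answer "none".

08:15

Kira → UTC: 08:00–12:30, 13:00–13:30.
Sofia → UTC: 04:00–08:00, 08:15–08:45, 09:00–09:15, 11:45–13:00.
Grace → UTC: 01:00–03:45, 04:00–05:30, 05:45–08:30.
Kira ∩ Sofia: 08:15–08:45, 09:00–09:15, 11:45–12:30.
Kira ∩ Sofia ∩ Grace: 08:15–08:30.
Windows ≥ 15 min: 08:15–08:30.
Earliest such window starts at 08:15.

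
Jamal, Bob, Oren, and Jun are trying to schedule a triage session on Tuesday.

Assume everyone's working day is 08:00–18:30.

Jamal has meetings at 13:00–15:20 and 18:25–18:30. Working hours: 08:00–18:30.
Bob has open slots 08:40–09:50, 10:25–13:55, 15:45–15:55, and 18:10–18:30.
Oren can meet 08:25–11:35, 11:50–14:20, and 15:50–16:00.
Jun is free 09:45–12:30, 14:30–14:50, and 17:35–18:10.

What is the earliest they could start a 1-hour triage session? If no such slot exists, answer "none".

Jamal free within 08:00–18:30: 08:00–13:00, 15:20–18:25.
Jamal ∩ Bob: 08:40–09:50, 10:25–13:00, 15:45–15:55, 18:10–18:25.
Jamal ∩ Bob ∩ Oren: 08:40–09:50, 10:25–11:35, 11:50–13:00, 15:50–15:55.
Jamal ∩ Bob ∩ Oren ∩ Jun: 09:45–09:50, 10:25–11:35, 11:50–12:30.
Windows ≥ 60 min: 10:25–11:35.
Earliest such window starts at 10:25.

10:25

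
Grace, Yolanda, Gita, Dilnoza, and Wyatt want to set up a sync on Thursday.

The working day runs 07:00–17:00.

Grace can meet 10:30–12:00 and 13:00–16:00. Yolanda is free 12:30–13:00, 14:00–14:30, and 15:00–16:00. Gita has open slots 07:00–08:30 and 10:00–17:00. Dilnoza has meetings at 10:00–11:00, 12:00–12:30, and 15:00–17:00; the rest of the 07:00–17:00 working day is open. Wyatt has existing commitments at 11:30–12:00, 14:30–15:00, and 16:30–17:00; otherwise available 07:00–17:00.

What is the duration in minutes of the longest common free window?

Dilnoza free within 07:00–17:00: 07:00–10:00, 11:00–12:00, 12:30–15:00.
Wyatt free within 07:00–17:00: 07:00–11:30, 12:00–14:30, 15:00–16:30.
Grace ∩ Yolanda: 14:00–14:30, 15:00–16:00.
Grace ∩ Yolanda ∩ Gita: 14:00–14:30, 15:00–16:00.
Grace ∩ Yolanda ∩ Gita ∩ Dilnoza: 14:00–14:30.
Grace ∩ Yolanda ∩ Gita ∩ Dilnoza ∩ Wyatt: 14:00–14:30.
Single common window of 30 minutes.

30 minutes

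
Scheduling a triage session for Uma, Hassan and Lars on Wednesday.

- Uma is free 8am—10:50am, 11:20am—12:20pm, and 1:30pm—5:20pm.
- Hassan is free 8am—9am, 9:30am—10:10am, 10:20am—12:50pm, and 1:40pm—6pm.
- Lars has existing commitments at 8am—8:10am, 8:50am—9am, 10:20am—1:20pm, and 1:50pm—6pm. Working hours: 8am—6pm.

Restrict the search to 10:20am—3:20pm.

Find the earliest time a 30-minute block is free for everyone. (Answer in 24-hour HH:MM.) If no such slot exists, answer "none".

none

Lars free within 08:00–18:00: 08:10–08:50, 09:00–10:20, 13:20–13:50.
Uma ∩ Hassan: 08:00–09:00, 09:30–10:10, 10:20–10:50, 11:20–12:20, 13:40–17:20.
Uma ∩ Hassan ∩ Lars: 08:10–08:50, 09:30–10:10, 13:40–13:50.
Restricted to 10:20–15:20: 13:40–13:50.
Windows ≥ 30 min: (none).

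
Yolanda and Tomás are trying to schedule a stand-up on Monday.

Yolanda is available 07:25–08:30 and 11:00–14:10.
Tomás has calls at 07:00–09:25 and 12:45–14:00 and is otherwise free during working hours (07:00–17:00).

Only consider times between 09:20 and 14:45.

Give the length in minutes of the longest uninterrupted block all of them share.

105 minutes

Tomás free within 07:00–17:00: 09:25–12:45, 14:00–17:00.
Yolanda ∩ Tomás: 11:00–12:45, 14:00–14:10.
Restricted to 09:20–14:45: 11:00–12:45, 14:00–14:10.
Common window lengths: 105, 10 min; longest is 105.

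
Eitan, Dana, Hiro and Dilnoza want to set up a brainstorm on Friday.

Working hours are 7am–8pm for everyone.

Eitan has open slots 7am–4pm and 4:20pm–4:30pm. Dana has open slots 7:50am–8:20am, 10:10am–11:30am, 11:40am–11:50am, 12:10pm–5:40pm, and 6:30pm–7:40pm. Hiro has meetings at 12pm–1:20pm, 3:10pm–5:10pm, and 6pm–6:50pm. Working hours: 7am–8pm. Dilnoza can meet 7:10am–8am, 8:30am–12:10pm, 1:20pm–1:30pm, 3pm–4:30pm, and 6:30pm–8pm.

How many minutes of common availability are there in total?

120 minutes

Hiro free within 07:00–20:00: 07:00–12:00, 13:20–15:10, 17:10–18:00, 18:50–20:00.
Eitan ∩ Dana: 07:50–08:20, 10:10–11:30, 11:40–11:50, 12:10–16:00, 16:20–16:30.
Eitan ∩ Dana ∩ Hiro: 07:50–08:20, 10:10–11:30, 11:40–11:50, 13:20–15:10.
Eitan ∩ Dana ∩ Hiro ∩ Dilnoza: 07:50–08:00, 10:10–11:30, 11:40–11:50, 13:20–13:30, 15:00–15:10.
Total common minutes: 10 + 80 + 10 + 10 + 10 = 120.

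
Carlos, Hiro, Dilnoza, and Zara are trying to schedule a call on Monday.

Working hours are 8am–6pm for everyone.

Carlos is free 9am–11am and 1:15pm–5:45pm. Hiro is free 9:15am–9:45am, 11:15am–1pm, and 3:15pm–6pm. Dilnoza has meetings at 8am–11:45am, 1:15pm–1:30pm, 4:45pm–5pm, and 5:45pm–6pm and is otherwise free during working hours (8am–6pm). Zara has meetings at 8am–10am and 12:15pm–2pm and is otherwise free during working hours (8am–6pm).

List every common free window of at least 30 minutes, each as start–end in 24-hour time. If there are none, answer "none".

15:15–16:45, 17:00–17:45

Dilnoza free within 08:00–18:00: 11:45–13:15, 13:30–16:45, 17:00–17:45.
Zara free within 08:00–18:00: 10:00–12:15, 14:00–18:00.
Carlos ∩ Hiro: 09:15–09:45, 15:15–17:45.
Carlos ∩ Hiro ∩ Dilnoza: 15:15–16:45, 17:00–17:45.
Carlos ∩ Hiro ∩ Dilnoza ∩ Zara: 15:15–16:45, 17:00–17:45.
Windows ≥ 30 min: 15:15–16:45, 17:00–17:45.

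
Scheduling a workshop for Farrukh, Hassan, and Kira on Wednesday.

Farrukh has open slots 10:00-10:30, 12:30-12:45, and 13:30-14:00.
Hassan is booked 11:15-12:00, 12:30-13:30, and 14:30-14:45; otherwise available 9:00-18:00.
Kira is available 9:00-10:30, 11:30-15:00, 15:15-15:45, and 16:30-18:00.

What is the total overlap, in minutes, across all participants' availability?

60 minutes

Hassan free within 09:00–18:00: 09:00–11:15, 12:00–12:30, 13:30–14:30, 14:45–18:00.
Farrukh ∩ Hassan: 10:00–10:30, 13:30–14:00.
Farrukh ∩ Hassan ∩ Kira: 10:00–10:30, 13:30–14:00.
Total common minutes: 30 + 30 = 60.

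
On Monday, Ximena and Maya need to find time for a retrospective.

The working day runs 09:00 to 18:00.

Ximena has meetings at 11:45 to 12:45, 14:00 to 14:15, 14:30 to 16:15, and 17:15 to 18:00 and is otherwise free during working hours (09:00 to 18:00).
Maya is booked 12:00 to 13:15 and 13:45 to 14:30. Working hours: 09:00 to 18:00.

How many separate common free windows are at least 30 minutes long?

Ximena free within 09:00–18:00: 09:00–11:45, 12:45–14:00, 14:15–14:30, 16:15–17:15.
Maya free within 09:00–18:00: 09:00–12:00, 13:15–13:45, 14:30–18:00.
Ximena ∩ Maya: 09:00–11:45, 13:15–13:45, 16:15–17:15.
Windows ≥ 30 min: 09:00–11:45, 13:15–13:45, 16:15–17:15.
That's 3 windows.

3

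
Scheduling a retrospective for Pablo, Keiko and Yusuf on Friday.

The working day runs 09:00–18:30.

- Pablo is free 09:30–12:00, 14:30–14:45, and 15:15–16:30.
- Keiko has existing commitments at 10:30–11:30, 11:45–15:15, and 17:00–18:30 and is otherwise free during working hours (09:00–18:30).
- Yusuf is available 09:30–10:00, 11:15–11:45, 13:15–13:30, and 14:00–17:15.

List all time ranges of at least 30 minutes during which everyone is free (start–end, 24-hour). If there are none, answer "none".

Keiko free within 09:00–18:30: 09:00–10:30, 11:30–11:45, 15:15–17:00.
Pablo ∩ Keiko: 09:30–10:30, 11:30–11:45, 15:15–16:30.
Pablo ∩ Keiko ∩ Yusuf: 09:30–10:00, 11:30–11:45, 15:15–16:30.
Windows ≥ 30 min: 09:30–10:00, 15:15–16:30.

09:30–10:00, 15:15–16:30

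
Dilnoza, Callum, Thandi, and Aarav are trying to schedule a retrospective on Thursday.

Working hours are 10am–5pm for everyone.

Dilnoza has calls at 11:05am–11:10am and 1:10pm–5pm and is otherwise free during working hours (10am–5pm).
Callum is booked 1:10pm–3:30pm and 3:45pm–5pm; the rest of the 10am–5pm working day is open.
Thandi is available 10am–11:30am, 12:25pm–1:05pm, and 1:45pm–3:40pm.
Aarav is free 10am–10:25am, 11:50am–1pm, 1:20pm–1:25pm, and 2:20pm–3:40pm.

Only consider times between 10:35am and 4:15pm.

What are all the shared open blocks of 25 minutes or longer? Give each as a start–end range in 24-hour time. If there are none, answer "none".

12:25–13:00

Dilnoza free within 10:00–17:00: 10:00–11:05, 11:10–13:10.
Callum free within 10:00–17:00: 10:00–13:10, 15:30–15:45.
Dilnoza ∩ Callum: 10:00–11:05, 11:10–13:10.
Dilnoza ∩ Callum ∩ Thandi: 10:00–11:05, 11:10–11:30, 12:25–13:05.
Dilnoza ∩ Callum ∩ Thandi ∩ Aarav: 10:00–10:25, 12:25–13:00.
Restricted to 10:35–16:15: 12:25–13:00.
Windows ≥ 25 min: 12:25–13:00.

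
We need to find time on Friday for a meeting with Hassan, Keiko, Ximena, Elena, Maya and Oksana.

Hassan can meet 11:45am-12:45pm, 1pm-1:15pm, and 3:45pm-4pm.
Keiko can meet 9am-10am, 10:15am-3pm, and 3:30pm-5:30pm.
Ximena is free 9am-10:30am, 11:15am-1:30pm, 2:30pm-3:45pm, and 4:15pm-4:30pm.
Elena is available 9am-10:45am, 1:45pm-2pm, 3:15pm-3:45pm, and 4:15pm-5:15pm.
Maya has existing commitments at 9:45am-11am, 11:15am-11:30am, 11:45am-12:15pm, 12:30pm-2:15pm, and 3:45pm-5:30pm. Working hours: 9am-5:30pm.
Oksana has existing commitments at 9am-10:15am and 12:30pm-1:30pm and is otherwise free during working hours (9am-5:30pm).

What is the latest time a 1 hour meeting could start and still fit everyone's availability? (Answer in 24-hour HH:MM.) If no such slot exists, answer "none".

none

Maya free within 09:00–17:30: 09:00–09:45, 11:00–11:15, 11:30–11:45, 12:15–12:30, 14:15–15:45.
Oksana free within 09:00–17:30: 10:15–12:30, 13:30–17:30.
Hassan ∩ Keiko: 11:45–12:45, 13:00–13:15, 15:45–16:00.
Hassan ∩ Keiko ∩ Ximena: 11:45–12:45, 13:00–13:15.
Hassan ∩ Keiko ∩ Ximena ∩ Elena: (none).
Hassan ∩ Keiko ∩ Ximena ∩ Elena ∩ Maya: (none).
Hassan ∩ Keiko ∩ Ximena ∩ Elena ∩ Maya ∩ Oksana: (none).
Windows ≥ 60 min: (none).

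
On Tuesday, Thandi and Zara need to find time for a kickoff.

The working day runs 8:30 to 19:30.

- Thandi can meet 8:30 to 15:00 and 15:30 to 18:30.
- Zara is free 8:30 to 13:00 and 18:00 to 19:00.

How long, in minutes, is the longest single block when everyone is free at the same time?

270 minutes

Thandi ∩ Zara: 08:30–13:00, 18:00–18:30.
Common window lengths: 270, 30 min; longest is 270.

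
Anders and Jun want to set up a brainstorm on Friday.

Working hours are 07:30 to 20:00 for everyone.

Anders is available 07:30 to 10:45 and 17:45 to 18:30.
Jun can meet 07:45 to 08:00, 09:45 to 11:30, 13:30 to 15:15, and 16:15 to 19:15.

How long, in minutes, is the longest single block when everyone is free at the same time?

Anders ∩ Jun: 07:45–08:00, 09:45–10:45, 17:45–18:30.
Common window lengths: 15, 60, 45 min; longest is 60.

60 minutes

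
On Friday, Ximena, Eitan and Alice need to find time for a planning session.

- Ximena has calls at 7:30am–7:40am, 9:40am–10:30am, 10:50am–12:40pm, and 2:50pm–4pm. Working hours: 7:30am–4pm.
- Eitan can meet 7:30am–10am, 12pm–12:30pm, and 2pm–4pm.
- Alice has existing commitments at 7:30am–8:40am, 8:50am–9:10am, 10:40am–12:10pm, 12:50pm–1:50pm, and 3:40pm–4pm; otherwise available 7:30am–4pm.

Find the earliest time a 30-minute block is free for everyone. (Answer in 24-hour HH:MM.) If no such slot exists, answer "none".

Ximena free within 07:30–16:00: 07:40–09:40, 10:30–10:50, 12:40–14:50.
Alice free within 07:30–16:00: 08:40–08:50, 09:10–10:40, 12:10–12:50, 13:50–15:40.
Ximena ∩ Eitan: 07:40–09:40, 14:00–14:50.
Ximena ∩ Eitan ∩ Alice: 08:40–08:50, 09:10–09:40, 14:00–14:50.
Windows ≥ 30 min: 09:10–09:40, 14:00–14:50.
Earliest such window starts at 09:10.

09:10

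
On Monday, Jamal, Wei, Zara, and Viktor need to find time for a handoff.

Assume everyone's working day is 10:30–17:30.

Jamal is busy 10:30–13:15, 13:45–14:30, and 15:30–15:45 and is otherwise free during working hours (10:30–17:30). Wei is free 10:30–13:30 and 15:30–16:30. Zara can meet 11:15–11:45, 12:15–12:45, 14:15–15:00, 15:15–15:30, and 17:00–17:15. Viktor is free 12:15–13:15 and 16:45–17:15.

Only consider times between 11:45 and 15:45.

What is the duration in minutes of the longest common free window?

Jamal free within 10:30–17:30: 13:15–13:45, 14:30–15:30, 15:45–17:30.
Jamal ∩ Wei: 13:15–13:30, 15:45–16:30.
Jamal ∩ Wei ∩ Zara: (none).
Jamal ∩ Wei ∩ Zara ∩ Viktor: (none).
Restricted to 11:45–15:45: (none).
No common window.

0 minutes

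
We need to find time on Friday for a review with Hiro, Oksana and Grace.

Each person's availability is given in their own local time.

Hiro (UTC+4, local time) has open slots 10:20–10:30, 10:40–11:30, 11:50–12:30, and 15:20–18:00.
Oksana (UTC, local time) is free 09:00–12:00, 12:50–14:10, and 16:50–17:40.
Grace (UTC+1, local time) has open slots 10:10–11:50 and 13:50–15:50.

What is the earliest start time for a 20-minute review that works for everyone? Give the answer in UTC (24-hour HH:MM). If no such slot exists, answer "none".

12:50

Hiro → UTC: 06:20–06:30, 06:40–07:30, 07:50–08:30, 11:20–14:00.
Oksana → UTC: 09:00–12:00, 12:50–14:10, 16:50–17:40.
Grace → UTC: 09:10–10:50, 12:50–14:50.
Hiro ∩ Oksana: 11:20–12:00, 12:50–14:00.
Hiro ∩ Oksana ∩ Grace: 12:50–14:00.
Windows ≥ 20 min: 12:50–14:00.
Earliest such window starts at 12:50.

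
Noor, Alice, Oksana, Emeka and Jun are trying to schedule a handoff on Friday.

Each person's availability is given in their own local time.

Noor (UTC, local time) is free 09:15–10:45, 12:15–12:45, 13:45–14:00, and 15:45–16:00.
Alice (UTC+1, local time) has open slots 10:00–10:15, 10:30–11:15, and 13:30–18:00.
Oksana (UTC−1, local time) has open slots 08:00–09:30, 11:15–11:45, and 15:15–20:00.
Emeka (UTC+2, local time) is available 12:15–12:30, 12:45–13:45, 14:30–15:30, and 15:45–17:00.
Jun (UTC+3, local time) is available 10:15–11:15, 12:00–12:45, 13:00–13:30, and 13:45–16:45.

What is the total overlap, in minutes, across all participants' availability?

15 minutes

Noor → UTC: 09:15–10:45, 12:15–12:45, 13:45–14:00, 15:45–16:00.
Alice → UTC: 09:00–09:15, 09:30–10:15, 12:30–17:00.
Oksana → UTC: 09:00–10:30, 12:15–12:45, 16:15–21:00.
Emeka → UTC: 10:15–10:30, 10:45–11:45, 12:30–13:30, 13:45–15:00.
Jun → UTC: 07:15–08:15, 09:00–09:45, 10:00–10:30, 10:45–13:45.
Noor ∩ Alice: 09:30–10:15, 12:30–12:45, 13:45–14:00, 15:45–16:00.
Noor ∩ Alice ∩ Oksana: 09:30–10:15, 12:30–12:45.
Noor ∩ Alice ∩ Oksana ∩ Emeka: 12:30–12:45.
Noor ∩ Alice ∩ Oksana ∩ Emeka ∩ Jun: 12:30–12:45.
Total common minutes: 15.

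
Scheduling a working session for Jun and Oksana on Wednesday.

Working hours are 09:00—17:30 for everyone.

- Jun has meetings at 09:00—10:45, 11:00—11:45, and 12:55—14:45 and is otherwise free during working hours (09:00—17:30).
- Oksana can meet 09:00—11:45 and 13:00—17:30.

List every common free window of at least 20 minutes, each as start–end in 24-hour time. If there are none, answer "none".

14:45–17:30

Jun free within 09:00–17:30: 10:45–11:00, 11:45–12:55, 14:45–17:30.
Jun ∩ Oksana: 10:45–11:00, 14:45–17:30.
Windows ≥ 20 min: 14:45–17:30.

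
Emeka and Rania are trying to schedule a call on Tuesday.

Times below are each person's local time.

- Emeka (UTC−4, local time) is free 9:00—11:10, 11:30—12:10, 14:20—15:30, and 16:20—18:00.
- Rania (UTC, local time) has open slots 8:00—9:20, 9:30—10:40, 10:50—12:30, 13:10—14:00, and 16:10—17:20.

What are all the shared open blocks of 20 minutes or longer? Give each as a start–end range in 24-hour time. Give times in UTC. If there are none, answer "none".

Emeka → UTC: 13:00–15:10, 15:30–16:10, 18:20–19:30, 20:20–22:00.
Rania → UTC: 08:00–09:20, 09:30–10:40, 10:50–12:30, 13:10–14:00, 16:10–17:20.
Emeka ∩ Rania: 13:10–14:00.
Windows ≥ 20 min: 13:10–14:00.

13:10–14:00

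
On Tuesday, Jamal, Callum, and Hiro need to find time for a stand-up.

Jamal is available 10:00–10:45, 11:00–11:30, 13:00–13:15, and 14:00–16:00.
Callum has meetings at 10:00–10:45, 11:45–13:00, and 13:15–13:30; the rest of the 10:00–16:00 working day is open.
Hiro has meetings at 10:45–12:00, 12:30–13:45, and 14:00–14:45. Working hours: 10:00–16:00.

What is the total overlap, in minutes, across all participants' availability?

Callum free within 10:00–16:00: 10:45–11:45, 13:00–13:15, 13:30–16:00.
Hiro free within 10:00–16:00: 10:00–10:45, 12:00–12:30, 13:45–14:00, 14:45–16:00.
Jamal ∩ Callum: 11:00–11:30, 13:00–13:15, 14:00–16:00.
Jamal ∩ Callum ∩ Hiro: 14:45–16:00.
Total common minutes: 75.

75 minutes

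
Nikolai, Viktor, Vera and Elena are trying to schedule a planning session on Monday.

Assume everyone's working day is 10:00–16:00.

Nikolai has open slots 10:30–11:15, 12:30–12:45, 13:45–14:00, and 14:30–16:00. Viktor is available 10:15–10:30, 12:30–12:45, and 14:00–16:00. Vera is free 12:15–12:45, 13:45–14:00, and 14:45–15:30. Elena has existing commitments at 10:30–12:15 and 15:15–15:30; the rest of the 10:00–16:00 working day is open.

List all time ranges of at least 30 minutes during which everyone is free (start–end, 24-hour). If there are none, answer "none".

14:45–15:15

Elena free within 10:00–16:00: 10:00–10:30, 12:15–15:15, 15:30–16:00.
Nikolai ∩ Viktor: 12:30–12:45, 14:30–16:00.
Nikolai ∩ Viktor ∩ Vera: 12:30–12:45, 14:45–15:30.
Nikolai ∩ Viktor ∩ Vera ∩ Elena: 12:30–12:45, 14:45–15:15.
Windows ≥ 30 min: 14:45–15:15.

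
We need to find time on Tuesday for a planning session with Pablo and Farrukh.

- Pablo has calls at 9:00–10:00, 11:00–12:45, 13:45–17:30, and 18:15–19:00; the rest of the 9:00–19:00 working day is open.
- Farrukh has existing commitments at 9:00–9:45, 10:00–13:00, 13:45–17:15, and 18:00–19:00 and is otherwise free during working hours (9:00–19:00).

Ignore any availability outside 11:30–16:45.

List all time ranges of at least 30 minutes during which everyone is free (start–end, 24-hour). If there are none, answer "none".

13:00–13:45

Pablo free within 09:00–19:00: 10:00–11:00, 12:45–13:45, 17:30–18:15.
Farrukh free within 09:00–19:00: 09:45–10:00, 13:00–13:45, 17:15–18:00.
Pablo ∩ Farrukh: 13:00–13:45, 17:30–18:00.
Restricted to 11:30–16:45: 13:00–13:45.
Windows ≥ 30 min: 13:00–13:45.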